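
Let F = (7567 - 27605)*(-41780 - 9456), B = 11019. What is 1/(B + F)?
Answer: 1/1026677987 ≈ 9.7402e-10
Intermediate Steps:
F = 1026666968 (F = -20038*(-51236) = 1026666968)
1/(B + F) = 1/(11019 + 1026666968) = 1/1026677987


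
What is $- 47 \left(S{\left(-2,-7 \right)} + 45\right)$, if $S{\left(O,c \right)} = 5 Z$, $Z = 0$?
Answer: $-2115$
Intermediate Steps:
$S{\left(O,c \right)} = 0$ ($S{\left(O,c \right)} = 5 \cdot 0 = 0$)
$- 47 \left(S{\left(-2,-7 \right)} + 45\right) = - 47 \left(0 + 45\right) = \left(-47\right) 45 = -2115$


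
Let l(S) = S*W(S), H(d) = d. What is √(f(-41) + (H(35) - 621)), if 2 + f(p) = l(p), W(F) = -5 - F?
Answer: 4*I*√129 ≈ 45.431*I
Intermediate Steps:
l(S) = S*(-5 - S)
f(p) = -2 - p*(5 + p)
√(f(-41) + (H(35) - 621)) = √((-2 - 1*(-41)*(5 - 41)) + (35 - 621)) = √((-2 - 1*(-41)*(-36)) - 586) = √((-2 - 1476) - 586) = √(-1478 - 586) = √(-2064) = 4*I*√129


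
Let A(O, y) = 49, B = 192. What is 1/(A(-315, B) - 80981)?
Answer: -1/80932 ≈ -1.2356e-5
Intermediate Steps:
1/(A(-315, B) - 80981) = 1/(49 - 80981) = 1/(-80932) = -1/80932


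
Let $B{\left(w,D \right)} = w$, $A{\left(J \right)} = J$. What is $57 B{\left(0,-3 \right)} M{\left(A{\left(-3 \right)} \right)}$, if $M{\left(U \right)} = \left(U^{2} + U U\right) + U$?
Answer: $0$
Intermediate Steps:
$M{\left(U \right)} = U + 2 U^{2}$ ($M{\left(U \right)} = \left(U^{2} + U^{2}\right) + U = 2 U^{2} + U = U + 2 U^{2}$)
$57 B{\left(0,-3 \right)} M{\left(A{\left(-3 \right)} \right)} = 57 \cdot 0 \left(- 3 \left(1 + 2 \left(-3\right)\right)\right) = 0 \left(- 3 \left(1 - 6\right)\right) = 0 \left(\left(-3\right) \left(-5\right)\right) = 0 \cdot 15 = 0$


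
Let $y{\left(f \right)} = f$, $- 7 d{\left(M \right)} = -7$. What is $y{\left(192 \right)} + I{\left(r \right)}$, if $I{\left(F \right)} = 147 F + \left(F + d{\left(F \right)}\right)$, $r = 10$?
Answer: $1673$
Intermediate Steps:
$d{\left(M \right)} = 1$ ($d{\left(M \right)} = \left(- \frac{1}{7}\right) \left(-7\right) = 1$)
$I{\left(F \right)} = 1 + 148 F$ ($I{\left(F \right)} = 147 F + \left(F + 1\right) = 147 F + \left(1 + F\right) = 1 + 148 F$)
$y{\left(192 \right)} + I{\left(r \right)} = 192 + \left(1 + 148 \cdot 10\right) = 192 + \left(1 + 1480\right) = 192 + 1481 = 1673$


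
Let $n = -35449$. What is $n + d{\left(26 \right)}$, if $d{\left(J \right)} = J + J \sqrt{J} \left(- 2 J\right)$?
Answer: $-35423 - 1352 \sqrt{26} \approx -42317.0$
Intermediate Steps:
$d{\left(J \right)} = J - 2 J^{\frac{5}{2}}$ ($d{\left(J \right)} = J + J^{\frac{3}{2}} \left(- 2 J\right) = J - 2 J^{\frac{5}{2}}$)
$n + d{\left(26 \right)} = -35449 + \left(26 - 2 \cdot 26^{\frac{5}{2}}\right) = -35449 + \left(26 - 2 \cdot 676 \sqrt{26}\right) = -35449 + \left(26 - 1352 \sqrt{26}\right) = -35423 - 1352 \sqrt{26}$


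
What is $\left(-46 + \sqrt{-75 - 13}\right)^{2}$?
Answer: $2028 - 184 i \sqrt{22} \approx 2028.0 - 863.04 i$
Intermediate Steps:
$\left(-46 + \sqrt{-75 - 13}\right)^{2} = \left(-46 + \sqrt{-88}\right)^{2} = \left(-46 + 2 i \sqrt{22}\right)^{2}$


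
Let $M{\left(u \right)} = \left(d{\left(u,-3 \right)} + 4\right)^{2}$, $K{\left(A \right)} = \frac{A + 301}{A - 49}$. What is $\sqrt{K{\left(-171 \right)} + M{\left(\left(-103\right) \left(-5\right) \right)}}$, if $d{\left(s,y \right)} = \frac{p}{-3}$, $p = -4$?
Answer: $\frac{\sqrt{121330}}{66} \approx 5.2776$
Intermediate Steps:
$K{\left(A \right)} = \frac{301 + A}{-49 + A}$
$d{\left(s,y \right)} = \frac{4}{3}$ ($d{\left(s,y \right)} = - \frac{4}{-3} = \left(-4\right) \left(- \frac{1}{3}\right) = \frac{4}{3}$)
$M{\left(u \right)} = \frac{256}{9}$ ($M{\left(u \right)} = \left(\frac{4}{3} + 4\right)^{2} = \left(\frac{16}{3}\right)^{2} = \frac{256}{9}$)
$\sqrt{K{\left(-171 \right)} + M{\left(\left(-103\right) \left(-5\right) \right)}} = \sqrt{\frac{301 - 171}{-49 - 171} + \frac{256}{9}} = \sqrt{\frac{1}{-220} \cdot 130 + \frac{256}{9}} = \sqrt{\left(- \frac{1}{220}\right) 130 + \frac{256}{9}} = \sqrt{- \frac{13}{22} + \frac{256}{9}} = \sqrt{\frac{5515}{198}} = \frac{\sqrt{121330}}{66}$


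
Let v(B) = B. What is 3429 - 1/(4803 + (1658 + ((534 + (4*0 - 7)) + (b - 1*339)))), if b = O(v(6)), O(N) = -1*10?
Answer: 22765130/6639 ≈ 3429.0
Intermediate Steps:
O(N) = -10
b = -10
3429 - 1/(4803 + (1658 + ((534 + (4*0 - 7)) + (b - 1*339)))) = 3429 - 1/(4803 + (1658 + ((534 + (4*0 - 7)) + (-10 - 1*339)))) = 3429 - 1/(4803 + (1658 + ((534 + (0 - 7)) + (-10 - 339)))) = 3429 - 1/(4803 + (1658 + ((534 - 7) - 349))) = 3429 - 1/(4803 + (1658 + (527 - 349))) = 3429 - 1/(4803 + (1658 + 178)) = 3429 - 1/(4803 + 1836) = 3429 - 1/6639 = 22765130/6639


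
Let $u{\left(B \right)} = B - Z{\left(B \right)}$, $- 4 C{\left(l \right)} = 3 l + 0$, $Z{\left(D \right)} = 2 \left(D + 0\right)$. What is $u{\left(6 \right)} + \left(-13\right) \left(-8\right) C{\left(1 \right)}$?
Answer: $-84$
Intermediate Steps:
$Z{\left(D \right)} = 2 D$
$C{\left(l \right)} = - \frac{3 l}{4}$ ($C{\left(l \right)} = - \frac{3 l + 0}{4} = - \frac{3 l}{4}$)
$u{\left(B \right)} = - B$ ($u{\left(B \right)} = B - 2 B = - B$)
$u{\left(6 \right)} + \left(-13\right) \left(-8\right) C{\left(1 \right)} = \left(-1\right) 6 + \left(-13\right) \left(-8\right) \left(\left(- \frac{3}{4}\right) 1\right) = -6 + 104 \left(- \frac{3}{4}\right) = -6 - 78 = -84$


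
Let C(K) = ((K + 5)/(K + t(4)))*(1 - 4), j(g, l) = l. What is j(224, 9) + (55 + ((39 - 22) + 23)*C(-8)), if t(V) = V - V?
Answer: 19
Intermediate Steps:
t(V) = 0
C(K) = -3*(5 + K)/K (C(K) = ((K + 5)/(K + 0))*(1 - 4) = ((5 + K)/K)*(-3) = -3*(5 + K)/K)
j(224, 9) + (55 + ((39 - 22) + 23)*C(-8)) = 9 + (55 + ((39 - 22) + 23)*(-3 - 15/(-8))) = 9 + (55 + (17 + 23)*(-3 - 15*(-⅛))) = 9 + (55 + 40*(-3 + 15/8)) = 9 + (55 + 40*(-9/8)) = 9 + (55 - 45) = 9 + 10 = 19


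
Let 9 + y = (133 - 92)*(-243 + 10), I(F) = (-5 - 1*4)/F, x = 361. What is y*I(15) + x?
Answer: 30491/5 ≈ 6098.2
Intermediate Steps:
I(F) = -9/F (I(F) = (-5 - 4)/F = -9/F)
y = -9562 (y = -9 + (133 - 92)*(-243 + 10) = -9 + 41*(-233) = -9 - 9553 = -9562)
y*I(15) + x = -(-86058)/15 + 361 = -9562*(-3/5) + 361 = 28686/5 + 361 = 30491/5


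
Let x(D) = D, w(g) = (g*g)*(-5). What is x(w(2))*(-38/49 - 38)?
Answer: 38000/49 ≈ 775.51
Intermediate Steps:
w(g) = -5*g**2 (w(g) = g**2*(-5) = -5*g**2)
x(w(2))*(-38/49 - 38) = (-5*2**2)*(-38/49 - 38) = (-5*4)*(-38*1/49 - 38) = -20*(-38/49 - 38) = -20*(-1900/49) = 38000/49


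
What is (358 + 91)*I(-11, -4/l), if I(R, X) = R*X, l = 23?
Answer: 19756/23 ≈ 858.96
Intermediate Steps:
(358 + 91)*I(-11, -4/l) = (358 + 91)*(-(-44)/23) = 449*(-(-44)/23) = 449*(-11*(-4/23)) = 449*(44/23) = 19756/23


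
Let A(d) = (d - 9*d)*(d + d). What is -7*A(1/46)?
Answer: 28/529 ≈ 0.052930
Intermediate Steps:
A(d) = -16*d² (A(d) = (-8*d)*(2*d) = -16*d²)
-7*A(1/46) = -(-112)*(1/46)² = -(-112)/2116 = -7*(-4/529) = 28/529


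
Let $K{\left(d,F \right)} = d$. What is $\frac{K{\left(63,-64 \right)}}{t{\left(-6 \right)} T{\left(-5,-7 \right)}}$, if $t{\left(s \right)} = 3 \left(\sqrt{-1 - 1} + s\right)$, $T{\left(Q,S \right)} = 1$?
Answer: $- \frac{63}{19} - \frac{21 i \sqrt{2}}{38} \approx -3.3158 - 0.78154 i$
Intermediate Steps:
$t{\left(s \right)} = 3 s + 3 i \sqrt{2}$ ($t{\left(s \right)} = 3 \left(\sqrt{-2} + s\right) = 3 \left(i \sqrt{2} + s\right) = 3 \left(s + i \sqrt{2}\right) = 3 s + 3 i \sqrt{2}$)
$\frac{K{\left(63,-64 \right)}}{t{\left(-6 \right)} T{\left(-5,-7 \right)}} = \frac{63}{\left(3 \left(-6\right) + 3 i \sqrt{2}\right) 1} = \frac{63}{\left(-18 + 3 i \sqrt{2}\right) 1} = \frac{63}{-18 + 3 i \sqrt{2}}$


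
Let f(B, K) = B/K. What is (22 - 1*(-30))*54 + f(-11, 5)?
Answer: 14029/5 ≈ 2805.8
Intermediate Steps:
(22 - 1*(-30))*54 + f(-11, 5) = (22 - 1*(-30))*54 - 11/5 = (22 + 30)*54 - 11*⅕ = 52*54 - 11/5 = 2808 - 11/5 = 14029/5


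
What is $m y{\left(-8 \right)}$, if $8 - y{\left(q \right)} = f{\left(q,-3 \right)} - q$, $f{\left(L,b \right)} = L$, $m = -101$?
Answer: $-808$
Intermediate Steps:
$y{\left(q \right)} = 8$ ($y{\left(q \right)} = 8 - \left(q - q\right) = 8 - 0 = 8 + 0 = 8$)
$m y{\left(-8 \right)} = \left(-101\right) 8 = -808$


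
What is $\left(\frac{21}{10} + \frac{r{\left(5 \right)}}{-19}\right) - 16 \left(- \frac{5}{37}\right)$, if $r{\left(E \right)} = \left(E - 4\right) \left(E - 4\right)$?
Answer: $\frac{29593}{7030} \approx 4.2095$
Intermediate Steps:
$r{\left(E \right)} = \left(-4 + E\right)^{2}$ ($r{\left(E \right)} = \left(-4 + E\right) \left(-4 + E\right) = \left(-4 + E\right)^{2}$)
$\left(\frac{21}{10} + \frac{r{\left(5 \right)}}{-19}\right) - 16 \left(- \frac{5}{37}\right) = \left(\frac{21}{10} + \frac{\left(-4 + 5\right)^{2}}{-19}\right) - 16 \left(- \frac{5}{37}\right) = \left(21 \cdot \frac{1}{10} + 1^{2} \left(- \frac{1}{19}\right)\right) - 16 \left(\left(-5\right) \frac{1}{37}\right) = \left(\frac{21}{10} + 1 \left(- \frac{1}{19}\right)\right) - - \frac{80}{37} = \left(\frac{21}{10} - \frac{1}{19}\right) + \frac{80}{37} = \frac{389}{190} + \frac{80}{37} = \frac{29593}{7030}$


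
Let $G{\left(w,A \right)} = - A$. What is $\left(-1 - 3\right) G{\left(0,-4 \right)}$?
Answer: $-16$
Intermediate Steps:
$\left(-1 - 3\right) G{\left(0,-4 \right)} = \left(-1 - 3\right) \left(\left(-1\right) \left(-4\right)\right) = \left(-4\right) 4 = -16$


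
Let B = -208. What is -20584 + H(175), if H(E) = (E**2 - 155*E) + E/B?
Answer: -3553647/208 ≈ -17085.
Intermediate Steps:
H(E) = E**2 - 32241*E/208 (H(E) = (E**2 - 155*E) + E/(-208) = (E**2 - 155*E) + E*(-1/208) = (E**2 - 155*E) - E/208 = E**2 - 32241*E/208)
-20584 + H(175) = -20584 + (1/208)*175*(-32241 + 208*175) = -20584 + (1/208)*175*(-32241 + 36400) = -20584 + (1/208)*175*4159 = -20584 + 727825/208 = -3553647/208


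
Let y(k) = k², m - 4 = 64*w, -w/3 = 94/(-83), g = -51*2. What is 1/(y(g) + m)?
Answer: 83/881912 ≈ 9.4114e-5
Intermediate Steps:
g = -102
w = 282/83 (w = -282/(-83) = -282*(-1)/83 = -3*(-94/83) = 282/83 ≈ 3.3976)
m = 18380/83 (m = 4 + 64*(282/83) = 4 + 18048/83 = 18380/83 ≈ 221.45)
1/(y(g) + m) = 1/((-102)² + 18380/83) = 1/(10404 + 18380/83) = 1/(881912/83) = 83/881912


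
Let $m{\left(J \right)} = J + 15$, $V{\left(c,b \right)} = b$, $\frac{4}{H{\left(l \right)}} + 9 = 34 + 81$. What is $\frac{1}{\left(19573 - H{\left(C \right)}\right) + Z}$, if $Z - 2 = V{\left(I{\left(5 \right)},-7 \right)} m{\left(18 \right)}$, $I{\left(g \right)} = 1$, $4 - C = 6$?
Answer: $\frac{53}{1025230} \approx 5.1696 \cdot 10^{-5}$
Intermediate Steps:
$C = -2$ ($C = 4 - 6 = -2$)
$H{\left(l \right)} = \frac{2}{53}$ ($H{\left(l \right)} = \frac{4}{-9 + \left(34 + 81\right)} = \frac{4}{-9 + 115} = \frac{4}{106} = 4 \cdot \frac{1}{106} = \frac{2}{53}$)
$m{\left(J \right)} = 15 + J$
$Z = -229$ ($Z = 2 - 7 \left(15 + 18\right) = 2 - 231 = -229$)
$\frac{1}{\left(19573 - H{\left(C \right)}\right) + Z} = \frac{1}{\left(19573 - \frac{2}{53}\right) - 229} = \frac{1}{\frac{1037367}{53} - 229} = \frac{1}{\frac{1025230}{53}} = \frac{53}{1025230}$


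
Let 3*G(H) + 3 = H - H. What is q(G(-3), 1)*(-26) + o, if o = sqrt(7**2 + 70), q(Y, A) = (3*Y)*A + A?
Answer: 52 + sqrt(119) ≈ 62.909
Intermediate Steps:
G(H) = -1 (G(H) = -1 + (H - H)/3 = -1 + (1/3)*0 = -1 + 0 = -1)
q(Y, A) = A + 3*A*Y (q(Y, A) = 3*A*Y + A = A + 3*A*Y)
o = sqrt(119) (o = sqrt(49 + 70) = sqrt(119) ≈ 10.909)
q(G(-3), 1)*(-26) + o = (1*(1 + 3*(-1)))*(-26) + sqrt(119) = (1*(1 - 3))*(-26) + sqrt(119) = (1*(-2))*(-26) + sqrt(119) = -2*(-26) + sqrt(119) = 52 + sqrt(119)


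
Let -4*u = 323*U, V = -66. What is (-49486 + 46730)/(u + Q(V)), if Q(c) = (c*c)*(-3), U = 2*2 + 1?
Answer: 11024/53887 ≈ 0.20458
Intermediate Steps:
U = 5 (U = 4 + 1 = 5)
Q(c) = -3*c² (Q(c) = c²*(-3) = -3*c²)
u = -1615/4 (u = -323*5/4 = -¼*1615 = -1615/4 ≈ -403.75)
(-49486 + 46730)/(u + Q(V)) = (-49486 + 46730)/(-1615/4 - 3*(-66)²) = -2756/(-1615/4 - 3*4356) = -2756/(-1615/4 - 13068) = -2756/(-53887/4) = -2756*(-4/53887) = 11024/53887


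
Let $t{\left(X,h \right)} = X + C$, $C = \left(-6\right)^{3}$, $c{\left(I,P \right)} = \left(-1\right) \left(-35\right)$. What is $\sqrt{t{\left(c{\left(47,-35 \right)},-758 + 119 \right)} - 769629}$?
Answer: $i \sqrt{769810} \approx 877.39 i$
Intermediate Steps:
$c{\left(I,P \right)} = 35$
$C = -216$
$t{\left(X,h \right)} = -216 + X$ ($t{\left(X,h \right)} = X - 216 = -216 + X$)
$\sqrt{t{\left(c{\left(47,-35 \right)},-758 + 119 \right)} - 769629} = \sqrt{\left(-216 + 35\right) - 769629} = \sqrt{-181 - 769629} = \sqrt{-769810} = i \sqrt{769810}$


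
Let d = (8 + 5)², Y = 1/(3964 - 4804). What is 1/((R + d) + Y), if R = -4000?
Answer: -840/3218041 ≈ -0.00026103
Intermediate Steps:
Y = -1/840 (Y = 1/(-840) = -1/840 ≈ -0.0011905)
d = 169 (d = 13² = 169)
1/((R + d) + Y) = 1/((-4000 + 169) - 1/840) = 1/(-3831 - 1/840) = 1/(-3218041/840) = -840/3218041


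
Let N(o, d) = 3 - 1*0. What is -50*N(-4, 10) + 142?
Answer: -8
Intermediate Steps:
N(o, d) = 3 (N(o, d) = 3 + 0 = 3)
-50*N(-4, 10) + 142 = -50*3 + 142 = -150 + 142 = -8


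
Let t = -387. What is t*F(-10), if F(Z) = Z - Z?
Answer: 0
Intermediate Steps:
F(Z) = 0
t*F(-10) = -387*0 = 0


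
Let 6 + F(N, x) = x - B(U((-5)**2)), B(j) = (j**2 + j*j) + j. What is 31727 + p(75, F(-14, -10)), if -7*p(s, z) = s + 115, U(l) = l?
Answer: 221899/7 ≈ 31700.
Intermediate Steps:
B(j) = j + 2*j**2 (B(j) = (j**2 + j**2) + j = 2*j**2 + j = j + 2*j**2)
F(N, x) = -1281 + x (F(N, x) = -6 + (x - (-5)**2*(1 + 2*(-5)**2)) = -6 + (x - 25*(1 + 2*25)) = -6 + (x - 25*(1 + 50)) = -6 + (x - 25*51) = -6 + (x - 1*1275) = -6 + (x - 1275) = -6 + (-1275 + x) = -1281 + x)
p(s, z) = -115/7 - s/7 (p(s, z) = -(s + 115)/7 = -(115 + s)/7 = -115/7 - s/7)
31727 + p(75, F(-14, -10)) = 31727 + (-115/7 - 1/7*75) = 31727 + (-115/7 - 75/7) = 31727 - 190/7 = 221899/7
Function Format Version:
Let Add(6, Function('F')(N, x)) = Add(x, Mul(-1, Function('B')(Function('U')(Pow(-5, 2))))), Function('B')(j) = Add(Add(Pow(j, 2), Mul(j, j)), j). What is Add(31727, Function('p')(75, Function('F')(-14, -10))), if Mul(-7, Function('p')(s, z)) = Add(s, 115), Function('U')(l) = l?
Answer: Rational(221899, 7) ≈ 31700.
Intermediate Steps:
Function('B')(j) = Add(j, Mul(2, Pow(j, 2))) (Function('B')(j) = Add(Add(Pow(j, 2), Pow(j, 2)), j) = Add(Mul(2, Pow(j, 2)), j) = Add(j, Mul(2, Pow(j, 2))))
Function('F')(N, x) = Add(-1281, x) (Function('F')(N, x) = Add(-6, Add(x, Mul(-1, Mul(Pow(-5, 2), Add(1, Mul(2, Pow(-5, 2))))))) = Add(-6, Add(x, Mul(-1, Mul(25, Add(1, Mul(2, 25)))))) = Add(-6, Add(x, Mul(-1, Mul(25, Add(1, 50))))) = Add(-6, Add(x, Mul(-1, Mul(25, 51)))) = Add(-6, Add(x, Mul(-1, 1275))) = Add(-6, Add(x, -1275)) = Add(-6, Add(-1275, x)) = Add(-1281, x))
Function('p')(s, z) = Add(Rational(-115, 7), Mul(Rational(-1, 7), s)) (Function('p')(s, z) = Mul(Rational(-1, 7), Add(s, 115)) = Mul(Rational(-1, 7), Add(115, s)) = Add(Rational(-115, 7), Mul(Rational(-1, 7), s)))
Add(31727, Function('p')(75, Function('F')(-14, -10))) = Add(31727, Add(Rational(-115, 7), Mul(Rational(-1, 7), 75))) = Add(31727, Add(Rational(-115, 7), Rational(-75, 7))) = Add(31727, Rational(-190, 7)) = Rational(221899, 7)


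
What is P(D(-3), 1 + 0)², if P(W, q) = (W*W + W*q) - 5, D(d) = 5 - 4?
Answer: 9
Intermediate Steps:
D(d) = 1
P(W, q) = -5 + W² + W*q (P(W, q) = (W² + W*q) - 5 = -5 + W² + W*q)
P(D(-3), 1 + 0)² = (-5 + 1² + 1*(1 + 0))² = (-5 + 1 + 1*1)² = (-5 + 1 + 1)² = (-3)² = 9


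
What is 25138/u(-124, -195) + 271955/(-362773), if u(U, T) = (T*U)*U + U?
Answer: -826213653/1089934394 ≈ -0.75804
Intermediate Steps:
u(U, T) = U + T*U² (u(U, T) = T*U² + U = U + T*U²)
25138/u(-124, -195) + 271955/(-362773) = 25138/((-124*(1 - 195*(-124)))) + 271955/(-362773) = 25138/((-124*(1 + 24180))) + 271955*(-1/362773) = 25138/((-124*24181)) - 545/727 = 25138/(-2998444) - 545/727 = 25138*(-1/2998444) - 545/727 = -12569/1499222 - 545/727 = -826213653/1089934394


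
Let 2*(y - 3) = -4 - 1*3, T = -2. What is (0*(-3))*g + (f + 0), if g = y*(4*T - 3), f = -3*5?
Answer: -15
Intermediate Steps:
f = -15
y = -1/2 (y = 3 + (-4 - 1*3)/2 = 3 + (-4 - 3)/2 = 3 + (1/2)*(-7) = 3 - 7/2 = -1/2 ≈ -0.50000)
g = 11/2 (g = -(4*(-2) - 3)/2 = -(-8 - 3)/2 = -1/2*(-11) = 11/2 ≈ 5.5000)
(0*(-3))*g + (f + 0) = (0*(-3))*(11/2) + (-15 + 0) = 0*(11/2) - 15 = 0 - 15 = -15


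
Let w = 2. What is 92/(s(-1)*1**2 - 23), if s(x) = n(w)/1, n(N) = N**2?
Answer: -92/19 ≈ -4.8421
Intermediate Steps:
s(x) = 4 (s(x) = 2**2/1 = 4*1 = 4)
92/(s(-1)*1**2 - 23) = 92/(4*1**2 - 23) = 92/(4*1 - 23) = 92/(4 - 23) = 92/(-19) = 92*(-1/19) = -92/19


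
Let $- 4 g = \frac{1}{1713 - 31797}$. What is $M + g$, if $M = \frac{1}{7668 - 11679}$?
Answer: $- \frac{12925}{53629744} \approx -0.000241$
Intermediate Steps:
$g = \frac{1}{120336}$ ($g = - \frac{1}{4 \left(1713 - 31797\right)} = - \frac{1}{4 \left(-30084\right)} = \left(- \frac{1}{4}\right) \left(- \frac{1}{30084}\right) = \frac{1}{120336} \approx 8.3101 \cdot 10^{-6}$)
$M = - \frac{1}{4011}$ ($M = \frac{1}{-4011} = - \frac{1}{4011} \approx -0.00024931$)
$M + g = - \frac{1}{4011} + \frac{1}{120336} = - \frac{12925}{53629744}$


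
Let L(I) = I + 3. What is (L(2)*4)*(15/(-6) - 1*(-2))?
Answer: -10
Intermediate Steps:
L(I) = 3 + I
(L(2)*4)*(15/(-6) - 1*(-2)) = ((3 + 2)*4)*(15/(-6) - 1*(-2)) = (5*4)*(15*(-⅙) + 2) = 20*(-5/2 + 2) = 20*(-½) = -10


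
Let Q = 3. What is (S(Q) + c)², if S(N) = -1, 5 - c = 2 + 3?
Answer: 1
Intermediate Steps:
c = 0 (c = 5 - (2 + 3) = 5 - 1*5 = 5 - 5 = 0)
(S(Q) + c)² = (-1 + 0)² = (-1)² = 1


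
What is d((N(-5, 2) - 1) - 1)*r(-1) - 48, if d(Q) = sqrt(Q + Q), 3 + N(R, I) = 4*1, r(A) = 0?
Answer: -48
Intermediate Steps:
N(R, I) = 1 (N(R, I) = -3 + 4*1 = -3 + 4 = 1)
d(Q) = sqrt(2)*sqrt(Q) (d(Q) = sqrt(2*Q) = sqrt(2)*sqrt(Q))
d((N(-5, 2) - 1) - 1)*r(-1) - 48 = (sqrt(2)*sqrt((1 - 1) - 1))*0 - 48 = (sqrt(2)*sqrt(0 - 1))*0 - 48 = (sqrt(2)*sqrt(-1))*0 - 48 = (sqrt(2)*I)*0 - 48 = (I*sqrt(2))*0 - 48 = 0 - 48 = -48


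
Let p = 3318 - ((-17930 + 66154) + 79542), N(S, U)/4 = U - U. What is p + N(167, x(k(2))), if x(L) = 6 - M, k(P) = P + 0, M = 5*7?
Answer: -124448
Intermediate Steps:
M = 35
k(P) = P
x(L) = -29 (x(L) = 6 - 1*35 = 6 - 35 = -29)
N(S, U) = 0 (N(S, U) = 4*(U - U) = 4*0 = 0)
p = -124448 (p = 3318 - (48224 + 79542) = 3318 - 1*127766 = 3318 - 127766 = -124448)
p + N(167, x(k(2))) = -124448 + 0 = -124448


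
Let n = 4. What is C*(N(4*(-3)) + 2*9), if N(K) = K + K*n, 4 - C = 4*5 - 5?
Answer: 462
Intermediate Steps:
C = -11 (C = 4 - (4*5 - 5) = 4 - (20 - 5) = 4 - 1*15 = 4 - 15 = -11)
N(K) = 5*K (N(K) = K + K*4 = K + 4*K = 5*K)
C*(N(4*(-3)) + 2*9) = -11*(5*(4*(-3)) + 2*9) = -11*(5*(-12) + 18) = -11*(-60 + 18) = -11*(-42) = 462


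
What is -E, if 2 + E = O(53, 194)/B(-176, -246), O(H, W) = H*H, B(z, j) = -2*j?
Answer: -1825/492 ≈ -3.7094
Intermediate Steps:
O(H, W) = H²
E = 1825/492 (E = -2 + 53²/((-2*(-246))) = -2 + 2809/492 = 1825/492 ≈ 3.7094)
-E = -1*1825/492 = -1825/492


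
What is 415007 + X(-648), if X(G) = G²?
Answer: 834911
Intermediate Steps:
415007 + X(-648) = 415007 + (-648)² = 415007 + 419904 = 834911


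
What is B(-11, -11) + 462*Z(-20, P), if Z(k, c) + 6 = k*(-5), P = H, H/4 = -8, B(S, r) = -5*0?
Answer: 43428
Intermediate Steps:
B(S, r) = 0
H = -32 (H = 4*(-8) = -32)
P = -32
Z(k, c) = -6 - 5*k (Z(k, c) = -6 + k*(-5) = -6 - 5*k)
B(-11, -11) + 462*Z(-20, P) = 0 + 462*(-6 - 5*(-20)) = 0 + 462*(-6 + 100) = 0 + 462*94 = 0 + 43428 = 43428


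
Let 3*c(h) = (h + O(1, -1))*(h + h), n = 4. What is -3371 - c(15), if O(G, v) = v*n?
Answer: -3481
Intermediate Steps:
O(G, v) = 4*v (O(G, v) = v*4 = 4*v)
c(h) = 2*h*(-4 + h)/3 (c(h) = ((h + 4*(-1))*(h + h))/3 = ((h - 4)*(2*h))/3 = ((-4 + h)*(2*h))/3 = (2*h*(-4 + h))/3 = 2*h*(-4 + h)/3)
-3371 - c(15) = -3371 - 2*15*(-4 + 15)/3 = -3371 - 2*15*11/3 = -3371 - 1*110 = -3371 - 110 = -3481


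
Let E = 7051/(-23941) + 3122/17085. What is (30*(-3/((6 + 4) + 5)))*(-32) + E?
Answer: 78488418587/409031985 ≈ 191.89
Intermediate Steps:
E = -45722533/409031985 (E = 7051*(-1/23941) + 3122*(1/17085) = -7051/23941 + 3122/17085 = -45722533/409031985 ≈ -0.11178)
(30*(-3/((6 + 4) + 5)))*(-32) + E = (30*(-3/((6 + 4) + 5)))*(-32) - 45722533/409031985 = (30*(-3/(10 + 5)))*(-32) - 45722533/409031985 = (30*(-3/15))*(-32) - 45722533/409031985 = (30*(-3*1/15))*(-32) - 45722533/409031985 = (30*(-⅕))*(-32) - 45722533/409031985 = -6*(-32) - 45722533/409031985 = 192 - 45722533/409031985 = 78488418587/409031985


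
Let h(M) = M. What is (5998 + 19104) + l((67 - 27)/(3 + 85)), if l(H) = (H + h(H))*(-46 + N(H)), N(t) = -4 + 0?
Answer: 275622/11 ≈ 25057.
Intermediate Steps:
N(t) = -4
l(H) = -100*H (l(H) = (H + H)*(-46 - 4) = (2*H)*(-50) = -100*H)
(5998 + 19104) + l((67 - 27)/(3 + 85)) = (5998 + 19104) - 100*(67 - 27)/(3 + 85) = 25102 - 4000/88 = 25102 - 100*5/11 = 25102 - 500/11 = 275622/11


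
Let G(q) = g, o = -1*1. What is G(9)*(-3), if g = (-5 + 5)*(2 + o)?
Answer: 0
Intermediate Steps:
o = -1
g = 0 (g = (-5 + 5)*(2 - 1) = 0*1 = 0)
G(q) = 0
G(9)*(-3) = 0*(-3) = 0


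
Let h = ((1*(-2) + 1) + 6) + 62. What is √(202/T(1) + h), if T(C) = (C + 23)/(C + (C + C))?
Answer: 3*√41/2 ≈ 9.6047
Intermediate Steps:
T(C) = (23 + C)/(3*C) (T(C) = (23 + C)/(C + 2*C) = (23 + C)/((3*C)) = (23 + C)*(1/(3*C)) = (23 + C)/(3*C))
h = 67 (h = ((-2 + 1) + 6) + 62 = (-1 + 6) + 62 = 5 + 62 = 67)
√(202/T(1) + h) = √(202/(((⅓)*(23 + 1)/1)) + 67) = √(202/(((⅓)*1*24)) + 67) = √(202/8 + 67) = √(202*(⅛) + 67) = √(101/4 + 67) = √(369/4) = 3*√41/2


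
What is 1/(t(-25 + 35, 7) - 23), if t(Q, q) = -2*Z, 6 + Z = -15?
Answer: 1/19 ≈ 0.052632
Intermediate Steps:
Z = -21 (Z = -6 - 15 = -21)
t(Q, q) = 42 (t(Q, q) = -2*(-21) = 42)
1/(t(-25 + 35, 7) - 23) = 1/(42 - 23) = 1/19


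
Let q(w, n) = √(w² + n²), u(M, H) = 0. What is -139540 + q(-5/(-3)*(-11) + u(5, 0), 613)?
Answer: -139540 + √3384946/3 ≈ -1.3893e+5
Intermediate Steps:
q(w, n) = √(n² + w²)
-139540 + q(-5/(-3)*(-11) + u(5, 0), 613) = -139540 + √(613² + (-5/(-3)*(-11) + 0)²) = -139540 + √(375769 + (-5*(-⅓)*(-11) + 0)²) = -139540 + √(375769 + ((5/3)*(-11) + 0)²) = -139540 + √(375769 + (-55/3 + 0)²) = -139540 + √(375769 + (-55/3)²) = -139540 + √(375769 + 3025/9) = -139540 + √(3384946/9) = -139540 + √3384946/3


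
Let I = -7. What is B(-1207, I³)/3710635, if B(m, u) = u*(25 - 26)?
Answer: 343/3710635 ≈ 9.2437e-5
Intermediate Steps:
B(m, u) = -u (B(m, u) = u*(-1) = -u)
B(-1207, I³)/3710635 = -1*(-7)³/3710635 = -1*(-343)*(1/3710635) = 343*(1/3710635) = 343/3710635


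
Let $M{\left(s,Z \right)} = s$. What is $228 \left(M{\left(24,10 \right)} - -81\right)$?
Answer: $23940$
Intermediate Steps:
$228 \left(M{\left(24,10 \right)} - -81\right) = 228 \left(24 - -81\right) = 228 \left(24 + 81\right) = 228 \cdot 105 = 23940$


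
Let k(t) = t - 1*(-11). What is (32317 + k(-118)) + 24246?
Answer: 56456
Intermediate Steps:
k(t) = 11 + t (k(t) = t + 11 = 11 + t)
(32317 + k(-118)) + 24246 = (32317 + (11 - 118)) + 24246 = (32317 - 107) + 24246 = 32210 + 24246 = 56456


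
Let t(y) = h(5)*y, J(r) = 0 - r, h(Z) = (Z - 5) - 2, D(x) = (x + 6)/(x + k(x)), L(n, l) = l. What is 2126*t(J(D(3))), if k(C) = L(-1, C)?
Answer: 6378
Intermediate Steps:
k(C) = C
D(x) = (6 + x)/(2*x) (D(x) = (x + 6)/(x + x) = (6 + x)/((2*x)) = (6 + x)*(1/(2*x)) = (6 + x)/(2*x))
h(Z) = -7 + Z (h(Z) = (-5 + Z) - 2 = -7 + Z)
J(r) = -r
t(y) = -2*y (t(y) = (-7 + 5)*y = -2*y)
2126*t(J(D(3))) = 2126*(-(-2)*(½)*(6 + 3)/3) = 2126*(-(-2)*(½)*(⅓)*9) = 2126*(-(-2)*3/2) = 2126*(-2*(-3/2)) = 2126*3 = 6378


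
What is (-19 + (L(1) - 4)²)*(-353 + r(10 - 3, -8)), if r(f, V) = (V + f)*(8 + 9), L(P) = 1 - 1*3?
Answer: -6290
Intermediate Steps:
L(P) = -2 (L(P) = 1 - 3 = -2)
r(f, V) = 17*V + 17*f (r(f, V) = (V + f)*17 = 17*V + 17*f)
(-19 + (L(1) - 4)²)*(-353 + r(10 - 3, -8)) = (-19 + (-2 - 4)²)*(-353 + (17*(-8) + 17*(10 - 3))) = (-19 + (-6)²)*(-353 + (-136 + 17*7)) = (-19 + 36)*(-353 + (-136 + 119)) = 17*(-353 - 17) = 17*(-370) = -6290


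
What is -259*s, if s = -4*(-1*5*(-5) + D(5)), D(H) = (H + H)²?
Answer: 129500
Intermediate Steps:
D(H) = 4*H² (D(H) = (2*H)² = 4*H²)
s = -500 (s = -4*(-1*5*(-5) + 4*5²) = -4*(-5*(-5) + 4*25) = -4*(25 + 100) = -4*125 = -500)
-259*s = -259*(-500) = 129500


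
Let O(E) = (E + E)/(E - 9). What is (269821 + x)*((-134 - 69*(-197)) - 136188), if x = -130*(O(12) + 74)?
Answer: -31806570369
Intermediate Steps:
O(E) = 2*E/(-9 + E) (O(E) = (2*E)/(-9 + E) = 2*E/(-9 + E))
x = -10660 (x = -130*(2*12/(-9 + 12) + 74) = -130*(2*12/3 + 74) = -130*(2*12*(1/3) + 74) = -130*(8 + 74) = -130*82 = -10660)
(269821 + x)*((-134 - 69*(-197)) - 136188) = (269821 - 10660)*((-134 - 69*(-197)) - 136188) = 259161*((-134 + 13593) - 136188) = 259161*(13459 - 136188) = 259161*(-122729) = -31806570369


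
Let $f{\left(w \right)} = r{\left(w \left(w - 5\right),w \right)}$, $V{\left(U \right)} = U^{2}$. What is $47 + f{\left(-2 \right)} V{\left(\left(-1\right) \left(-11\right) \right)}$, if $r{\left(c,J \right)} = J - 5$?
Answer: $-800$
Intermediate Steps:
$r{\left(c,J \right)} = -5 + J$
$f{\left(w \right)} = -5 + w$
$47 + f{\left(-2 \right)} V{\left(\left(-1\right) \left(-11\right) \right)} = 47 + \left(-5 - 2\right) \left(\left(-1\right) \left(-11\right)\right)^{2} = 47 - 7 \cdot 11^{2} = 47 - 847 = -800$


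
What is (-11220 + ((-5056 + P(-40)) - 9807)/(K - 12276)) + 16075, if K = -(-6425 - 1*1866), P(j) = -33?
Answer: 19362071/3985 ≈ 4858.7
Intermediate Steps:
K = 8291 (K = -(-6425 - 1866) = -1*(-8291) = 8291)
(-11220 + ((-5056 + P(-40)) - 9807)/(K - 12276)) + 16075 = (-11220 + ((-5056 - 33) - 9807)/(8291 - 12276)) + 16075 = (-11220 + (-5089 - 9807)/(-3985)) + 16075 = (-11220 - 14896*(-1/3985)) + 16075 = (-11220 + 14896/3985) + 16075 = -44696804/3985 + 16075 = 19362071/3985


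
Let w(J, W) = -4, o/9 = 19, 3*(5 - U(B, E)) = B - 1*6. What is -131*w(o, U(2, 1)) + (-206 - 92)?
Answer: 226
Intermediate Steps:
U(B, E) = 7 - B/3 (U(B, E) = 5 - (B - 1*6)/3 = 5 - (B - 6)/3 = 5 - (-6 + B)/3 = 5 + (2 - B/3) = 7 - B/3)
o = 171 (o = 9*19 = 171)
-131*w(o, U(2, 1)) + (-206 - 92) = -131*(-4) + (-206 - 92) = 524 - 298 = 226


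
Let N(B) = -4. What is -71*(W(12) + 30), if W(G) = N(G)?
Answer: -1846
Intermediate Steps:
W(G) = -4
-71*(W(12) + 30) = -71*(-4 + 30) = -71*26 = -1846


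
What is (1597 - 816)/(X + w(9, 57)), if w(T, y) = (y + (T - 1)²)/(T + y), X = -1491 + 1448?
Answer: -4686/247 ≈ -18.972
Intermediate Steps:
X = -43
w(T, y) = (y + (-1 + T)²)/(T + y)
(1597 - 816)/(X + w(9, 57)) = (1597 - 816)/(-43 + (57 + (-1 + 9)²)/(9 + 57)) = 781/(-43 + (57 + 8²)/66) = 781/(-43 + (57 + 64)/66) = 781/(-43 + (1/66)*121) = 781/(-43 + 11/6) = 781/(-247/6) = 781*(-6/247) = -4686/247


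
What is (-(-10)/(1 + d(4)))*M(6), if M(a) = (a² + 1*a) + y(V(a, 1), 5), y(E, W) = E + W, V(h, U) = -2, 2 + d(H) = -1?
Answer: -225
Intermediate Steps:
d(H) = -3 (d(H) = -2 - 1 = -3)
M(a) = 3 + a + a² (M(a) = (a² + 1*a) + (-2 + 5) = (a² + a) + 3 = (a + a²) + 3 = 3 + a + a²)
(-(-10)/(1 + d(4)))*M(6) = (-(-10)/(1 - 3))*(3 + 6 + 6²) = (-(-10)/(-2))*(3 + 6 + 36) = -(-10)*(-1)/2*45 = -10*½*45 = -5*45 = -225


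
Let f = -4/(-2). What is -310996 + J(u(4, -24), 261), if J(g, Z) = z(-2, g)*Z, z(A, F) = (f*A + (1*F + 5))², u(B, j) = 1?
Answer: -309952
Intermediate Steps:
f = 2 (f = -4*(-½) = 2)
z(A, F) = (5 + F + 2*A)² (z(A, F) = (2*A + (1*F + 5))² = (2*A + (F + 5))² = (2*A + (5 + F))² = (5 + F + 2*A)²)
J(g, Z) = Z*(1 + g)² (J(g, Z) = (5 + g + 2*(-2))²*Z = (5 + g - 4)²*Z = (1 + g)²*Z = Z*(1 + g)²)
-310996 + J(u(4, -24), 261) = -310996 + 261*(1 + 1)² = -310996 + 261*2² = -310996 + 261*4 = -310996 + 1044 = -309952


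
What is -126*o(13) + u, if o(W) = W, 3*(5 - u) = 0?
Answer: -1633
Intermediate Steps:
u = 5 (u = 5 - ⅓*0 = 5 + 0 = 5)
-126*o(13) + u = -126*13 + 5 = -1638 + 5 = -1633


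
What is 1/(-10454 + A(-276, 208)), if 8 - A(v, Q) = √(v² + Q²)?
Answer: -5223/54499738 + √7465/27249869 ≈ -9.2665e-5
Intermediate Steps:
A(v, Q) = 8 - √(Q² + v²) (A(v, Q) = 8 - √(v² + Q²) = 8 - √(Q² + v²))
1/(-10454 + A(-276, 208)) = 1/(-10454 + (8 - √(208² + (-276)²))) = 1/(-10454 + (8 - √(43264 + 76176))) = 1/(-10454 + (8 - √119440)) = 1/(-10454 + (8 - 4*√7465)) = 1/(-10446 - 4*√7465)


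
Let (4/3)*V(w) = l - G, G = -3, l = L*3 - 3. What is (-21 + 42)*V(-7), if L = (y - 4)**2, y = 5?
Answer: 189/4 ≈ 47.250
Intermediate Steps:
L = 1 (L = (5 - 4)**2 = 1**2 = 1)
l = 0 (l = 1*3 - 3 = 3 - 3 = 0)
V(w) = 9/4 (V(w) = 3*(0 - 1*(-3))/4 = 3*(0 + 3)/4 = (3/4)*3 = 9/4)
(-21 + 42)*V(-7) = (-21 + 42)*(9/4) = 21*(9/4) = 189/4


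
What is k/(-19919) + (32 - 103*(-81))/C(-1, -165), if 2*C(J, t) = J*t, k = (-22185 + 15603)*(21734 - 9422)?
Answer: 2740968922/657327 ≈ 4169.9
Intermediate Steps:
k = -81037584 (k = -6582*12312 = -81037584)
C(J, t) = J*t/2 (C(J, t) = (J*t)/2 = J*t/2)
k/(-19919) + (32 - 103*(-81))/C(-1, -165) = -81037584/(-19919) + (32 - 103*(-81))/(((½)*(-1)*(-165))) = -81037584*(-1/19919) + (32 + 8343)/(165/2) = 81037584/19919 + 8375*(2/165) = 81037584/19919 + 3350/33 = 2740968922/657327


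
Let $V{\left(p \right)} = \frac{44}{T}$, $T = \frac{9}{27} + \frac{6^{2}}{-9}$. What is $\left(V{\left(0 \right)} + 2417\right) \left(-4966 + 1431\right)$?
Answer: $-8501675$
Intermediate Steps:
$T = - \frac{11}{3}$ ($T = 9 \cdot \frac{1}{27} + 36 \left(- \frac{1}{9}\right) = \frac{1}{3} - 4 = - \frac{11}{3} \approx -3.6667$)
$V{\left(p \right)} = -12$ ($V{\left(p \right)} = \frac{44}{- \frac{11}{3}} = 44 \left(- \frac{3}{11}\right) = -12$)
$\left(V{\left(0 \right)} + 2417\right) \left(-4966 + 1431\right) = \left(-12 + 2417\right) \left(-4966 + 1431\right) = 2405 \left(-3535\right) = -8501675$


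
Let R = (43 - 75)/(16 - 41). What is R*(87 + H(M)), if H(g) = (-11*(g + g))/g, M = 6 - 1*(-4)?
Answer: 416/5 ≈ 83.200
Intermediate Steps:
M = 10 (M = 6 + 4 = 10)
H(g) = -22 (H(g) = (-22*g)/g = -22)
R = 32/25 (R = -32/(-25) = -32*(-1/25) = 32/25 ≈ 1.2800)
R*(87 + H(M)) = 32*(87 - 22)/25 = (32/25)*65 = 416/5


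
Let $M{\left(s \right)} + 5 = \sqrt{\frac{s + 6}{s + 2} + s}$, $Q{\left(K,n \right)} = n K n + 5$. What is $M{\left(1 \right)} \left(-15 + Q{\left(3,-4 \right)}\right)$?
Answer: $-190 + \frac{38 \sqrt{30}}{3} \approx -120.62$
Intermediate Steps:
$Q{\left(K,n \right)} = 5 + K n^{2}$ ($Q{\left(K,n \right)} = K n n + 5 = K n^{2} + 5 = 5 + K n^{2}$)
$M{\left(s \right)} = -5 + \sqrt{s + \frac{6 + s}{2 + s}}$ ($M{\left(s \right)} = -5 + \sqrt{\frac{s + 6}{s + 2} + s} = -5 + \sqrt{\frac{6 + s}{2 + s} + s} = -5 + \sqrt{s + \frac{6 + s}{2 + s}}$)
$M{\left(1 \right)} \left(-15 + Q{\left(3,-4 \right)}\right) = \left(-5 + \sqrt{\frac{6 + 1 + 1 \left(2 + 1\right)}{2 + 1}}\right) \left(-15 + \left(5 + 3 \left(-4\right)^{2}\right)\right) = \left(-5 + \sqrt{\frac{6 + 1 + 1 \cdot 3}{3}}\right) \left(-15 + \left(5 + 3 \cdot 16\right)\right) = \left(-5 + \sqrt{\frac{6 + 1 + 3}{3}}\right) \left(-15 + \left(5 + 48\right)\right) = \left(-5 + \sqrt{\frac{1}{3} \cdot 10}\right) \left(-15 + 53\right) = \left(-5 + \sqrt{\frac{10}{3}}\right) 38 = \left(-5 + \frac{\sqrt{30}}{3}\right) 38 = -190 + \frac{38 \sqrt{30}}{3}$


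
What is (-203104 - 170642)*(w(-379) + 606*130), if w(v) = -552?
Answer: -29237402088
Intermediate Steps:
(-203104 - 170642)*(w(-379) + 606*130) = (-203104 - 170642)*(-552 + 606*130) = -373746*(-552 + 78780) = -373746*78228 = -29237402088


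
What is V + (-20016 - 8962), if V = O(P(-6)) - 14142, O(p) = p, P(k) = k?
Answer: -43126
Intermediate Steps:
V = -14148 (V = -6 - 14142 = -14148)
V + (-20016 - 8962) = -14148 + (-20016 - 8962) = -14148 - 28978 = -43126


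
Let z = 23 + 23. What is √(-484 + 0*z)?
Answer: 22*I ≈ 22.0*I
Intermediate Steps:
z = 46
√(-484 + 0*z) = √(-484 + 0*46) = √(-484 + 0) = √(-484) = 22*I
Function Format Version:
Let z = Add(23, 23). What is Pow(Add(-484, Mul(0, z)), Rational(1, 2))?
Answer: Mul(22, I) ≈ Mul(22.000, I)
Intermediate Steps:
z = 46
Pow(Add(-484, Mul(0, z)), Rational(1, 2)) = Pow(Add(-484, Mul(0, 46)), Rational(1, 2)) = Pow(Add(-484, 0), Rational(1, 2)) = Pow(-484, Rational(1, 2)) = Mul(22, I)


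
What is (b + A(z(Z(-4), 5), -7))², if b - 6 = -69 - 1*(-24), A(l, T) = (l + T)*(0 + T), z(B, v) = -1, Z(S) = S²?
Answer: 289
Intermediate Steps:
A(l, T) = T*(T + l) (A(l, T) = (T + l)*T = T*(T + l))
b = -39 (b = 6 + (-69 - 1*(-24)) = 6 + (-69 + 24) = 6 - 45 = -39)
(b + A(z(Z(-4), 5), -7))² = (-39 - 7*(-7 - 1))² = (-39 - 7*(-8))² = (-39 + 56)² = 17² = 289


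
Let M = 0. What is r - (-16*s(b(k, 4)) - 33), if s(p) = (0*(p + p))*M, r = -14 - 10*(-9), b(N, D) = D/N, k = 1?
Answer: 109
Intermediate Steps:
r = 76 (r = -14 + 90 = 76)
s(p) = 0 (s(p) = (0*(p + p))*0 = (0*(2*p))*0 = 0*0 = 0)
r - (-16*s(b(k, 4)) - 33) = 76 - (-16*0 - 33) = 76 - (0 - 33) = 76 - 1*(-33) = 76 + 33 = 109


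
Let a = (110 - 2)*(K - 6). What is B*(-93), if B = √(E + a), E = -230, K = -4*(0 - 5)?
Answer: -93*√1282 ≈ -3329.9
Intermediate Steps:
K = 20 (K = -4*(-5) = 20)
a = 1512 (a = (110 - 2)*(20 - 6) = 108*14 = 1512)
B = √1282 (B = √(-230 + 1512) = √1282 ≈ 35.805)
B*(-93) = √1282*(-93) = -93*√1282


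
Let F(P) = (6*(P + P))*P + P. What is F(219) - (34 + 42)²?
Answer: 569975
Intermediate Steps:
F(P) = P + 12*P² (F(P) = (6*(2*P))*P + P = (12*P)*P + P = 12*P² + P = P + 12*P²)
F(219) - (34 + 42)² = 219*(1 + 12*219) - (34 + 42)² = 219*(1 + 2628) - 1*76² = 219*2629 - 1*5776 = 575751 - 5776 = 569975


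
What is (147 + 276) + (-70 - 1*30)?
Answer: 323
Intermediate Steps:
(147 + 276) + (-70 - 1*30) = 423 + (-70 - 30) = 423 - 100 = 323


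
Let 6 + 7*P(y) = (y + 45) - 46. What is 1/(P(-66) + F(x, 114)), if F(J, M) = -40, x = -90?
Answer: -7/353 ≈ -0.019830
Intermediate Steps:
P(y) = -1 + y/7 (P(y) = -6/7 + ((y + 45) - 46)/7 = -6/7 + ((45 + y) - 46)/7 = -6/7 + (-1 + y)/7 = -6/7 + (-⅐ + y/7) = -1 + y/7)
1/(P(-66) + F(x, 114)) = 1/((-1 + (⅐)*(-66)) - 40) = 1/((-1 - 66/7) - 40) = 1/(-73/7 - 40) = 1/(-353/7) = -7/353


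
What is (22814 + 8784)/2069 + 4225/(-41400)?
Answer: 51976627/3426264 ≈ 15.170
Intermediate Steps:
(22814 + 8784)/2069 + 4225/(-41400) = 31598*(1/2069) + 4225*(-1/41400) = 31598/2069 - 169/1656 = 51976627/3426264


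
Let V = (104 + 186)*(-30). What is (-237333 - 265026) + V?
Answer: -511059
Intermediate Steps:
V = -8700 (V = 290*(-30) = -8700)
(-237333 - 265026) + V = (-237333 - 265026) - 8700 = -502359 - 8700 = -511059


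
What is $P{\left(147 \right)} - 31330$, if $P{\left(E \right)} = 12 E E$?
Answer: $227978$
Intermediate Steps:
$P{\left(E \right)} = 12 E^{2}$
$P{\left(147 \right)} - 31330 = 12 \cdot 147^{2} - 31330 = 12 \cdot 21609 - 31330 = 259308 - 31330 = 227978$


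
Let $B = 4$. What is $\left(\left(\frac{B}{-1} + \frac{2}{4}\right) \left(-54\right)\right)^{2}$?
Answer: $35721$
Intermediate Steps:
$\left(\left(\frac{B}{-1} + \frac{2}{4}\right) \left(-54\right)\right)^{2} = \left(\left(\frac{4}{-1} + \frac{2}{4}\right) \left(-54\right)\right)^{2} = \left(\left(4 \left(-1\right) + 2 \cdot \frac{1}{4}\right) \left(-54\right)\right)^{2} = \left(\left(-4 + \frac{1}{2}\right) \left(-54\right)\right)^{2} = \left(\left(- \frac{7}{2}\right) \left(-54\right)\right)^{2} = 189^{2} = 35721$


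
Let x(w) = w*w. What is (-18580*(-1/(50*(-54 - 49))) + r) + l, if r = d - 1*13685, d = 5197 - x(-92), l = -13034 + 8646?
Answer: -10991958/515 ≈ -21344.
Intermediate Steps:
l = -4388
x(w) = w²
d = -3267 (d = 5197 - 1*(-92)² = 5197 - 1*8464 = 5197 - 8464 = -3267)
r = -16952 (r = -3267 - 1*13685 = -3267 - 13685 = -16952)
(-18580*(-1/(50*(-54 - 49))) + r) + l = (-18580*(-1/(50*(-54 - 49))) - 16952) - 4388 = (-18580/((-50*(-103))) - 16952) - 4388 = (-18580/5150 - 16952) - 4388 = (-18580*1/5150 - 16952) - 4388 = (-1858/515 - 16952) - 4388 = -8732138/515 - 4388 = -10991958/515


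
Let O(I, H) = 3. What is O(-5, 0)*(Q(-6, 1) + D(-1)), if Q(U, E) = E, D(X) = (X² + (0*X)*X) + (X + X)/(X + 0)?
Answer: 12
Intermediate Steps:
D(X) = 2 + X² (D(X) = (X² + 0*X) + (2*X)/X = (X² + 0) + 2 = X² + 2 = 2 + X²)
O(-5, 0)*(Q(-6, 1) + D(-1)) = 3*(1 + (2 + (-1)²)) = 3*(1 + (2 + 1)) = 3*(1 + 3) = 3*4 = 12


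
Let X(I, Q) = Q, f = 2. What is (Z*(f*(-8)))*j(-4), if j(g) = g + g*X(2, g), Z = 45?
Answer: -8640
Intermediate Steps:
j(g) = g + g² (j(g) = g + g*g = g + g²)
(Z*(f*(-8)))*j(-4) = (45*(2*(-8)))*(-4*(1 - 4)) = (45*(-16))*(-4*(-3)) = -720*12 = -8640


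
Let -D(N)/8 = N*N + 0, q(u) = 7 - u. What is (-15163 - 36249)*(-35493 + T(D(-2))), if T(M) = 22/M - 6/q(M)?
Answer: 94890087307/52 ≈ 1.8248e+9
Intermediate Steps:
D(N) = -8*N² (D(N) = -8*(N*N + 0) = -8*(N² + 0) = -8*N²)
T(M) = -6/(7 - M) + 22/M (T(M) = 22/M - 6/(7 - M) = -6/(7 - M) + 22/M)
(-15163 - 36249)*(-35493 + T(D(-2))) = (-15163 - 36249)*(-35493 + 14*(-11 + 2*(-8*(-2)²))/(((-8*(-2)²))*(-7 - 8*(-2)²))) = -51412*(-35493 + 14*(-11 + 2*(-8*4))/(((-8*4))*(-7 - 8*4))) = -51412*(-35493 + 14*(-11 + 2*(-32))/(-32*(-7 - 32))) = -51412*(-35493 + 14*(-1/32)*(-11 - 64)/(-39)) = -51412*(-35493 + 14*(-1/32)*(-1/39)*(-75)) = -51412*(-35493 - 175/208) = -51412*(-7382719/208) = 94890087307/52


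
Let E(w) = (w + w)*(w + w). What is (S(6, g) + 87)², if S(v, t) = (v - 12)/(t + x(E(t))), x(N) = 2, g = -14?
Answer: 30625/4 ≈ 7656.3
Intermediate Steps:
E(w) = 4*w² (E(w) = (2*w)*(2*w) = 4*w²)
S(v, t) = (-12 + v)/(2 + t) (S(v, t) = (v - 12)/(t + 2) = (-12 + v)/(2 + t))
(S(6, g) + 87)² = ((-12 + 6)/(2 - 14) + 87)² = (-6/(-12) + 87)² = (-1/12*(-6) + 87)² = (½ + 87)² = (175/2)² = 30625/4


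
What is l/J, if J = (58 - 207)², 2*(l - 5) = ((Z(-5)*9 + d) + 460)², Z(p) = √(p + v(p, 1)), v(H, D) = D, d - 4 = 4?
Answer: 109355/22201 + 8424*I/22201 ≈ 4.9257 + 0.37944*I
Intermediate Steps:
d = 8 (d = 4 + 4 = 8)
Z(p) = √(1 + p) (Z(p) = √(p + 1) = √(1 + p))
l = 5 + (468 + 18*I)²/2 (l = 5 + ((√(1 - 5)*9 + 8) + 460)²/2 = 5 + ((√(-4)*9 + 8) + 460)²/2 = 5 + (((2*I)*9 + 8) + 460)²/2 = 5 + ((18*I + 8) + 460)²/2 = 5 + ((8 + 18*I) + 460)²/2 = 5 + (468 + 18*I)²/2 ≈ 1.0936e+5 + 8424.0*I)
J = 22201 (J = (-149)² = 22201)
l/J = (109355 + 8424*I)/22201 = (109355 + 8424*I)*(1/22201) = 109355/22201 + 8424*I/22201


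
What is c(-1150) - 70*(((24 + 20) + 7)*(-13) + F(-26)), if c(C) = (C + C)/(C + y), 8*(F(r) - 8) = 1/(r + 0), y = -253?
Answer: 290884935/6344 ≈ 45852.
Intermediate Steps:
F(r) = 8 + 1/(8*r) (F(r) = 8 + 1/(8*(r + 0)) = 8 + 1/(8*r))
c(C) = 2*C/(-253 + C) (c(C) = (C + C)/(C - 253) = (2*C)/(-253 + C) = 2*C/(-253 + C))
c(-1150) - 70*(((24 + 20) + 7)*(-13) + F(-26)) = 2*(-1150)/(-253 - 1150) - 70*(((24 + 20) + 7)*(-13) + (8 + (⅛)/(-26))) = 2*(-1150)/(-1403) - 70*((44 + 7)*(-13) + (8 + (⅛)*(-1/26))) = 2*(-1150)*(-1/1403) - 70*(51*(-13) + (8 - 1/208)) = 100/61 - 70*(-663 + 1663/208) = 100/61 - 70*(-136241/208) = 100/61 + 4768435/104 = 290884935/6344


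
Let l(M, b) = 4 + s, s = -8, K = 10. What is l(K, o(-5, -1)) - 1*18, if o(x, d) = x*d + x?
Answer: -22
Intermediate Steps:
o(x, d) = x + d*x (o(x, d) = d*x + x = x + d*x)
l(M, b) = -4 (l(M, b) = 4 - 8 = -4)
l(K, o(-5, -1)) - 1*18 = -4 - 1*18 = -4 - 18 = -22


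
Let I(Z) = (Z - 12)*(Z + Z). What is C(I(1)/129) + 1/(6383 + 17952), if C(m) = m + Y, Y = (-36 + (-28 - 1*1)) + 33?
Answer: -100990121/3139215 ≈ -32.170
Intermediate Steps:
Y = -32 (Y = (-36 + (-28 - 1)) + 33 = (-36 - 29) + 33 = -65 + 33 = -32)
I(Z) = 2*Z*(-12 + Z) (I(Z) = (-12 + Z)*(2*Z) = 2*Z*(-12 + Z))
C(m) = -32 + m (C(m) = m - 32 = -32 + m)
C(I(1)/129) + 1/(6383 + 17952) = (-32 + (2*1*(-12 + 1))/129) + 1/(6383 + 17952) = (-32 + (2*1*(-11))*(1/129)) + 1/24335 = (-32 - 22*1/129) + 1/24335 = (-32 - 22/129) + 1/24335 = -4150/129 + 1/24335 = -100990121/3139215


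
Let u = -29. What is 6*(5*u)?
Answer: -870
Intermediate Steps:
6*(5*u) = 6*(5*(-29)) = 6*(-145) = -870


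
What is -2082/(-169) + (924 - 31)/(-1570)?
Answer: 3117823/265330 ≈ 11.751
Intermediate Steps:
-2082/(-169) + (924 - 31)/(-1570) = -2082*(-1/169) + 893*(-1/1570) = 2082/169 - 893/1570 = 3117823/265330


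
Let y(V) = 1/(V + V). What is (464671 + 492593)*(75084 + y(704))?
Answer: 575001686847/8 ≈ 7.1875e+10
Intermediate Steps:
y(V) = 1/(2*V)
(464671 + 492593)*(75084 + y(704)) = (464671 + 492593)*(75084 + (1/2)/704) = 957264*(75084 + (1/2)*(1/704)) = 957264*(75084 + 1/1408) = 957264*(105718273/1408) = 575001686847/8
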